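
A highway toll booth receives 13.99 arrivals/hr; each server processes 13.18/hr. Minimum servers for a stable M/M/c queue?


Stability requires cμ > λ ⇔ c > λ/μ.
λ/μ = 13.99/13.18 = 1.0615
Minimum integer c = ⌊1.0615⌋ + 1 = 2
Check: 2·13.18 = 26.36 > 13.99, while 1·13.18 = 13.18 ≤ 13.99

Final: 2 servers


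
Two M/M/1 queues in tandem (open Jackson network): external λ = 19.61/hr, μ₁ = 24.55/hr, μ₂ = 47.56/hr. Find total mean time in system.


Each node sees arrival rate λ = 19.61/hr (tandem ⇒ throughput preserved).
W₁ = 1/(μ₁−λ) = 1/(24.55−19.61) = 0.20243 hr
W₂ = 1/(μ₂−λ) = 1/(47.56−19.61) = 0.03578 hr
W_total = W₁ + W₂ = 0.20243 + 0.03578 = 0.23821 hr

Final: 0.23821 hr


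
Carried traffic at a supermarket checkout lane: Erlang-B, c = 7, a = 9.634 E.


B(7,9.634) = 0.392342 (Erlang-B)
Carried load = a(1 − B) = 9.634·(1 − 0.392342) = 9.634·0.607658 = 5.8542 E

Final: 5.8542 Erlangs


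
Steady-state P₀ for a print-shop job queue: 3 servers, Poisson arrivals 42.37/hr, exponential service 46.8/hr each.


a = λ/μ = 42.37/46.8 = 0.9053; ρ = a/c = 0.3018
Σ_{k=0}^{2} a^k/k! (terms k=0..2) = 1.00000 + 0.90534 + 0.40982 = 2.31516
Tail: a^3/(3!(1−ρ)) = 0.74206/(6·0.6982) = 0.17713
P₀ = 1/(2.31516 + 0.17713) = 1/2.49229 = 0.401237

Final: 0.401237


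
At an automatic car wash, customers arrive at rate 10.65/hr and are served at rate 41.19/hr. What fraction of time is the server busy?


ρ = λ/μ = 10.65/41.19 = 0.2586

Final: 0.2586


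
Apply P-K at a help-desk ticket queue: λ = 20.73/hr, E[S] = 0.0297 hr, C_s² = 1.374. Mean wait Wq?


ρ = λ·E[S] = 20.73·0.0297 = 0.6157
E[S²] = E[S]²(1+C_s²) = 0.0297²·(1+1.374) = 0.002094
Wq = λ·E[S²]/(2(1−ρ)) = 20.73·0.002094/(2·0.3843) = 0.05648 hr

Final: 0.05648 hr


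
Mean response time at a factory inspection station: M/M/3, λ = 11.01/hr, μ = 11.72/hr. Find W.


a = 0.9394; ρ = 0.3131; P₀ = 0.387320
Lq = P₀·a^c·ρ/(c!(1−ρ)²) = 0.03552
Wq = Lq/λ = 0.03552/11.01 = 0.003226 hr
W = Wq + 1/μ = 0.003226 + 0.08532 = 0.08855 hr

Final: 0.08855 hr


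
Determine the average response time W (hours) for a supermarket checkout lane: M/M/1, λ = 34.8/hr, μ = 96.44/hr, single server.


W = 1/(μ−λ) = 1/(96.44 − 34.8) = 1/61.64 = 0.01622 hr

Final: 0.01622 hr


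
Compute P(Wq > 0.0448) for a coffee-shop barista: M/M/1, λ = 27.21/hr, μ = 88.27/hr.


ρ = 27.21/88.27 = 0.3083
P(Wq > t) = ρ·e^{−(μ−λ)t} = 0.3083·e^{−2.7355}
= 0.3083·0.064862 = 0.019994

Final: 0.019994


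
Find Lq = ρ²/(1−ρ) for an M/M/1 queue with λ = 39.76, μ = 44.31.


ρ = 39.76/44.31 = 0.8973
Lq = ρ²/(1−ρ) = 0.8052/0.1027 = 7.8411

Final: 7.8411


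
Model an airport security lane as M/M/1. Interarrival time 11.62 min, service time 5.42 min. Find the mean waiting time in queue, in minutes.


λ = 60/11.62 = 5.1635 /hr
μ = 60/5.42 = 11.0701 /hr
ρ = λ/μ = 5.1635/11.0701 = 0.4664
Wq = ρ/(μ−λ) = 0.4664/(11.0701−5.1635) = 0.07897 hr
In minutes: 0.07897·60 = 4.738 min

Final: 4.738 min


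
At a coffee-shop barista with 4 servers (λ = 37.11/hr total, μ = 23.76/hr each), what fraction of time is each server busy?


ρ = λ/(cμ) = 37.11/(4·23.76) = 37.11/95.04 = 0.3905

Final: 0.3905


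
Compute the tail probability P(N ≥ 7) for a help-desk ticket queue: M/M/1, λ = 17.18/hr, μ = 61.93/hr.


ρ = 17.18/61.93 = 0.2774
P(N ≥ n) = ρ^n = 0.2774^7 = 0.0001264

Final: 0.0001264


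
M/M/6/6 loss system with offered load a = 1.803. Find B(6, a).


B(c,a) = (a^c/c!) / Σ_{k=0}^{c} a^k/k!
a^6/6! = 0.047714
Σ terms (k=0..6): 1.00000 + 1.80300 + 1.62540 + 0.97687 + 0.44032 + 0.15878 + 0.04771 = 6.052090
B = 0.047714/6.052090 = 0.007884

Final: 0.007884


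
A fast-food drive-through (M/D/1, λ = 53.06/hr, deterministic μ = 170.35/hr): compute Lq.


ρ = 53.06/170.35 = 0.3115
M/D/1: Lq = ρ²/(2(1−ρ)) = 0.09702/(2·0.6885) = 0.07045

Final: 0.07045


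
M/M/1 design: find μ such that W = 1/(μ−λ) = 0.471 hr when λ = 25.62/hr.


W = 1/(μ−λ) ⇒ μ − λ = 1/W = 1/0.471 = 2.1231
μ = λ + 1/W = 25.62 + 2.1231 = 27.7431 per hr

Final: 27.7431 /hr


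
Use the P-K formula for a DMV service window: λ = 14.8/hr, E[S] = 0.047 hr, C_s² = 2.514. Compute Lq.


ρ = λ·E[S] = 14.8·0.047 = 0.6956
Lq = ρ²(1+C_s²)/(2(1−ρ)) = 0.4839·(1+2.514)/(2·0.3044)
= 0.4839·3.5140/0.6088 = 2.79284

Final: 2.79284


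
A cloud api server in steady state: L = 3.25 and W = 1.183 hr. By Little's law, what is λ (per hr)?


λ = L/W = 3.25/1.183 = 2.7473 /hr

Final: 2.7473 /hr


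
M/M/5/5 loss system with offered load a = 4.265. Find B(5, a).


B(c,a) = (a^c/c!) / Σ_{k=0}^{c} a^k/k!
a^5/5! = 11.760179
Σ terms (k=0..5): 1.00000 + 4.26500 + 9.09511 + 12.93022 + 13.78685 + 11.76018 = 52.837355
B = 11.760179/52.837355 = 0.222573

Final: 0.222573


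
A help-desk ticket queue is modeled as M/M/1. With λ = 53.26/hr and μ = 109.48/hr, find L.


ρ = λ/μ = 53.26/109.48 = 0.4865
L = ρ/(1−ρ) = 0.4865/(1 − 0.4865) = 0.4865/0.5135 = 0.9473

Final: 0.9473


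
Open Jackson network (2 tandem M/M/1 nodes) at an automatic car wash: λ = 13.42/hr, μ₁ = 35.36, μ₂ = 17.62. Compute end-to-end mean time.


Each node sees arrival rate λ = 13.42/hr (tandem ⇒ throughput preserved).
W₁ = 1/(μ₁−λ) = 1/(35.36−13.42) = 0.04558 hr
W₂ = 1/(μ₂−λ) = 1/(17.62−13.42) = 0.23810 hr
W_total = W₁ + W₂ = 0.04558 + 0.23810 = 0.28367 hr

Final: 0.28367 hr


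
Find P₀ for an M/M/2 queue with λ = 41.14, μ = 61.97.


a = λ/μ = 41.14/61.97 = 0.6639; ρ = a/c = 0.3319
Σ_{k=0}^{1} a^k/k! (terms k=0..1) = 1.00000 + 0.66387 = 1.66387
Tail: a^2/(2!(1−ρ)) = 0.44072/(2·0.6681) = 0.32985
P₀ = 1/(1.66387 + 0.32985) = 1/1.99372 = 0.501575

Final: 0.501575


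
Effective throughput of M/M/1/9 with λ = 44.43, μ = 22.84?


ρ = 1.9453; P_K = (1−ρ)ρ^9/(1−ρ^10) = 0.486560
λ_eff = λ(1 − P_K) = 44.43·(1 − 0.486560) = 44.43·0.513440 = 22.8121 /hr

Final: 22.8121 /hr


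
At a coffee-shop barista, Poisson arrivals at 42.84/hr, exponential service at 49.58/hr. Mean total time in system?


W = 1/(μ−λ) = 1/(49.58 − 42.84) = 1/6.74 = 0.1484 hr

Final: 0.1484 hr


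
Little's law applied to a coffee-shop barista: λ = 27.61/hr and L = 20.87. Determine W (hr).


W = L/λ = 20.87/27.61 = 0.7559 hr

Final: 0.7559 hr


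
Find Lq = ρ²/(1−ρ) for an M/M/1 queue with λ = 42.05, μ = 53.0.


ρ = 42.05/53.0 = 0.7934
Lq = ρ²/(1−ρ) = 0.6295/0.2066 = 3.0468

Final: 3.0468


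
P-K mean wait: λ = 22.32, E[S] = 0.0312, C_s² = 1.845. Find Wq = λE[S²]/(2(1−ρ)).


ρ = λ·E[S] = 22.32·0.0312 = 0.6964
E[S²] = E[S]²(1+C_s²) = 0.0312²·(1+1.845) = 0.002769
Wq = λ·E[S²]/(2(1−ρ)) = 22.32·0.002769/(2·0.3036) = 0.10180 hr

Final: 0.10180 hr


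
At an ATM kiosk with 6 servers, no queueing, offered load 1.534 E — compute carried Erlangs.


B(6,1.534) = 0.003907 (Erlang-B)
Carried load = a(1 − B) = 1.534·(1 − 0.003907) = 1.534·0.996093 = 1.5280 E

Final: 1.5280 Erlangs


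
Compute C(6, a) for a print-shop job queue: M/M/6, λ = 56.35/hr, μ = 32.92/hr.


a = λ/μ = 1.7117; ρ = a/6 = 0.2853
P₀ = 0.180451 (from M/M/c formula)
C(c,a) = [a^c/(c!(1−ρ))]·P₀ = [25.15386/(720·0.7147)]·0.180451
= 0.04888·0.180451 = 0.008821

Final: 0.008821


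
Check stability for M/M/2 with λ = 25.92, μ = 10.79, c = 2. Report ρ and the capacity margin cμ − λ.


Total capacity cμ = 2·10.79 = 21.58/hr
ρ = λ/(cμ) = 25.92/21.58 = 1.2011
Stable ⇔ ρ < 1: NO
Spare capacity = cμ − λ = 21.58 − 25.92 = -4.34/hr

Final: ρ = 1.2011; unstable; margin = -4.34/hr


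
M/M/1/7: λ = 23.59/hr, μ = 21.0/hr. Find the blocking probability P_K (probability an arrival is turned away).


ρ = λ/μ = 23.59/21.0 = 1.1233
P_K = (1−ρ)ρ^K/(1−ρ^(K+1)) = (-0.1233·2.257151)/(1 − 2.535532)
= -0.278382/-1.535532 = 0.181293

Final: 0.181293


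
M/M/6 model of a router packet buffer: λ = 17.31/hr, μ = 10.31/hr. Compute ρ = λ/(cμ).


ρ = λ/(cμ) = 17.31/(6·10.31) = 17.31/61.86 = 0.2798

Final: 0.2798


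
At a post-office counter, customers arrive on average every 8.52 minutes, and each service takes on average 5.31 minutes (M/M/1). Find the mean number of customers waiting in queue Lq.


λ = 60/8.52 = 7.0423 /hr
μ = 60/5.31 = 11.2994 /hr
ρ = λ/μ = 7.0423/11.2994 = 0.6232
Lq = ρ²/(1−ρ) = 0.3884/0.3768 = 1.0310

Final: 1.0310


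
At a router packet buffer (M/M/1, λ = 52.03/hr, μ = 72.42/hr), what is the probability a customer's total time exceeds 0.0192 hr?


W ~ Exponential(μ−λ) for M/M/1.
μ − λ = 72.42 − 52.03 = 20.3900
P(W > t) = e^{−(μ−λ)t} = e^{−0.3915} = 0.676050

Final: 0.676050


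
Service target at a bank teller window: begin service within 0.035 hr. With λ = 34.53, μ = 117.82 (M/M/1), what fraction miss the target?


ρ = 34.53/117.82 = 0.2931
P(Wq > t) = ρ·e^{−(μ−λ)t} = 0.2931·e^{−2.9152}
= 0.2931·0.054196 = 0.015883

Final: 0.015883


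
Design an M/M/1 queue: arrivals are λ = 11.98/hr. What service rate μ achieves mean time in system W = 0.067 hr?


W = 1/(μ−λ) ⇒ μ − λ = 1/W = 1/0.067 = 14.9254
μ = λ + 1/W = 11.98 + 14.9254 = 26.9054 per hr

Final: 26.9054 /hr


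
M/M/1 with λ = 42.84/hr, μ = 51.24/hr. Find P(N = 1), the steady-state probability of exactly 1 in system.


ρ = 42.84/51.24 = 0.8361
P_n = (1−ρ)·ρ^n = (1 − 0.8361)·0.8361^1 = 0.1639·0.836066 = 0.137060

Final: 0.137060


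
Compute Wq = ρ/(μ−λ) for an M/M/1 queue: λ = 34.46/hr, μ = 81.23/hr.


ρ = 34.46/81.23 = 0.4242
Wq = ρ/(μ−λ) = 0.4242/(81.23 − 34.46) = 0.4242/46.77 = 0.009071 hr

Final: 0.009071 hr


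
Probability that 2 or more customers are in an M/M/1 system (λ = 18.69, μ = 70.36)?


ρ = 18.69/70.36 = 0.2656
P(N ≥ n) = ρ^n = 0.2656^2 = 0.070561

Final: 0.070561


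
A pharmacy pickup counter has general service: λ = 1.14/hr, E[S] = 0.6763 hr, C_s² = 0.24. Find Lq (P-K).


ρ = λ·E[S] = 1.14·0.6763 = 0.7710
Lq = ρ²(1+C_s²)/(2(1−ρ)) = 0.5944·(1+0.24)/(2·0.2290)
= 0.5944·1.2400/0.4580 = 1.60920

Final: 1.60920


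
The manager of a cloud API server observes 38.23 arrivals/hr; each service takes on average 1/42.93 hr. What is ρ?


ρ = λ/μ = 38.23/42.93 = 0.8905

Final: 0.8905


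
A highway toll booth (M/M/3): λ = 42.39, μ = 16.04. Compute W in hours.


a = 2.6428; ρ = 0.8809; P₀ = 0.030331
Lq = P₀·a^c·ρ/(c!(1−ρ)²) = 5.79692
Wq = Lq/λ = 5.79692/42.39 = 0.13675 hr
W = Wq + 1/μ = 0.13675 + 0.06234 = 0.19910 hr

Final: 0.19910 hr


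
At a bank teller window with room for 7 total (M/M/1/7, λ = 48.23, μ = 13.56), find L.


ρ = 48.23/13.56 = 3.5568
L = ρ[1 − (K+1)ρ^K + Kρ^(K+1)] / [(1−ρ)(1−ρ^(K+1))]
Numerator: 3.5568·(1 − 8·7201.169058 + 7·25613.007645) = 432799.164577
Denominator: (-2.5568)·(-25612.007645) = 65484.388278
L = 432799.164577/65484.388278 = 6.6092

Final: 6.6092


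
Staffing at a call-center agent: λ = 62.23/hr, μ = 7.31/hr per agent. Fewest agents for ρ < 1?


Stability requires cμ > λ ⇔ c > λ/μ.
λ/μ = 62.23/7.31 = 8.5130
Minimum integer c = ⌊8.5130⌋ + 1 = 9
Check: 9·7.31 = 65.79 > 62.23, while 8·7.31 = 58.48 ≤ 62.23

Final: 9 servers


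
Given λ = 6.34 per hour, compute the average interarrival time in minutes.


Mean interarrival time = 1/λ = 1/6.34 hour = 0.15773 hour
In minutes: 0.15773 × 60 = 9.4637 min

Final: 9.4637 min


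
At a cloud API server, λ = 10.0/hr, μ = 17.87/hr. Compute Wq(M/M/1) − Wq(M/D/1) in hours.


ρ = 10.0/17.87 = 0.5596
Wq(M/M/1) = ρ/(μ−λ) = 0.5596/7.87 = 0.07111 hr
Wq(M/D/1) = ρ/(2(μ−λ)) = 0.03555 hr
Savings = 0.07111 − 0.03555 = 0.03555 hr

Final: 0.03555 hr


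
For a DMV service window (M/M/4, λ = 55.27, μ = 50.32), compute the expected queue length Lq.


a = λ/μ = 1.0984; ρ = a/4 = 0.2746
P₀ = 0.332665
Lq = P₀·a^c·ρ / (c!·(1−ρ)²) = 0.332665·1.45544·0.2746/(24·0.52622)
= 0.01053

Final: 0.01053


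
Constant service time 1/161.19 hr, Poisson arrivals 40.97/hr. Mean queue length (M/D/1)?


ρ = 40.97/161.19 = 0.2542
M/D/1: Lq = ρ²/(2(1−ρ)) = 0.06460/(2·0.7458) = 0.04331

Final: 0.04331


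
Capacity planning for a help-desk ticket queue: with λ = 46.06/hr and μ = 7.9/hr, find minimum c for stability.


Stability requires cμ > λ ⇔ c > λ/μ.
λ/μ = 46.06/7.9 = 5.8304
Minimum integer c = ⌊5.8304⌋ + 1 = 6
Check: 6·7.9 = 47.40 > 46.06, while 5·7.9 = 39.50 ≤ 46.06

Final: 6 servers


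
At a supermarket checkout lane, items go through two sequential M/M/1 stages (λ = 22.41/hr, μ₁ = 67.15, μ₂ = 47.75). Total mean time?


Each node sees arrival rate λ = 22.41/hr (tandem ⇒ throughput preserved).
W₁ = 1/(μ₁−λ) = 1/(67.15−22.41) = 0.02235 hr
W₂ = 1/(μ₂−λ) = 1/(47.75−22.41) = 0.03946 hr
W_total = W₁ + W₂ = 0.02235 + 0.03946 = 0.06181 hr

Final: 0.06181 hr


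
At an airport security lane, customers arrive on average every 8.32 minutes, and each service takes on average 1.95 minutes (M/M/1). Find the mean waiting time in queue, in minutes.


λ = 60/8.32 = 7.2115 /hr
μ = 60/1.95 = 30.7692 /hr
ρ = λ/μ = 7.2115/30.7692 = 0.2344
Wq = ρ/(μ−λ) = 0.2344/(30.7692−7.2115) = 0.009949 hr
In minutes: 0.009949·60 = 0.5969 min

Final: 0.5969 min


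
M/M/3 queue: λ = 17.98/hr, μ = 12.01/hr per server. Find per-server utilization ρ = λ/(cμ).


ρ = λ/(cμ) = 17.98/(3·12.01) = 17.98/36.03 = 0.4990

Final: 0.4990


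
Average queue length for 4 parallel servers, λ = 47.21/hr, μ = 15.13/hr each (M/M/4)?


a = λ/μ = 3.1203; ρ = a/4 = 0.7801
P₀ = 0.031239
Lq = P₀·a^c·ρ / (c!·(1−ρ)²) = 0.031239·94.79388·0.7801/(24·0.04837)
= 1.98997

Final: 1.98997


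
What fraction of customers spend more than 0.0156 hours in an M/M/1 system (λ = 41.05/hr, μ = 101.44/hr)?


W ~ Exponential(μ−λ) for M/M/1.
μ − λ = 101.44 − 41.05 = 60.3900
P(W > t) = e^{−(μ−λ)t} = e^{−0.9421} = 0.389815

Final: 0.389815


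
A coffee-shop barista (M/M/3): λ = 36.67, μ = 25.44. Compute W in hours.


a = 1.4414; ρ = 0.4805; P₀ = 0.225171
Lq = P₀·a^c·ρ/(c!(1−ρ)²) = 0.20008
Wq = Lq/λ = 0.20008/36.67 = 0.005456 hr
W = Wq + 1/μ = 0.005456 + 0.03931 = 0.04476 hr

Final: 0.04476 hr


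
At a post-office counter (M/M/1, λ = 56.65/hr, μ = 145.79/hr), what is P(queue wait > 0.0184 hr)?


ρ = 56.65/145.79 = 0.3886
P(Wq > t) = ρ·e^{−(μ−λ)t} = 0.3886·e^{−1.6402}
= 0.3886·0.193946 = 0.075362

Final: 0.075362


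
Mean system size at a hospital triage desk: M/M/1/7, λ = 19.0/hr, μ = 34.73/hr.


ρ = 19.0/34.73 = 0.5471
L = ρ[1 − (K+1)ρ^K + Kρ^(K+1)] / [(1−ρ)(1−ρ^(K+1))]
Numerator: 0.5471·(1 − 8·0.014667 + 7·0.008024) = 0.513614
Denominator: (0.4529)·(0.991976) = 0.449288
L = 0.513614/0.449288 = 1.1432

Final: 1.1432


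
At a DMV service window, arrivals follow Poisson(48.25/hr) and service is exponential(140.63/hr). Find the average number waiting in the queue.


ρ = 48.25/140.63 = 0.3431
Lq = ρ²/(1−ρ) = 0.1177/0.6569 = 0.1792

Final: 0.1792


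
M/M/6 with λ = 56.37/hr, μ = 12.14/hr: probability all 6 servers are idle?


a = λ/μ = 56.37/12.14 = 4.6433; ρ = a/c = 0.7739
Σ_{k=0}^{5} a^k/k! (terms k=0..5) = 1.00000 + 4.64333 + 10.78025 + 16.68541 + 19.36895 + 17.98728 = 70.46521
Tail: a^6/(6!(1−ρ)) = 10022.50054/(720·0.2261) = 61.56302
P₀ = 1/(70.46521 + 61.56302) = 1/132.02824 = 0.007574

Final: 0.007574


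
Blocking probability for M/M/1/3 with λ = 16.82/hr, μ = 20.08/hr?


ρ = λ/μ = 16.82/20.08 = 0.8376
P_K = (1−ρ)ρ^K/(1−ρ^(K+1)) = (0.1624·0.587742)/(1 − 0.492322)
= 0.095420/0.507678 = 0.187954

Final: 0.187954


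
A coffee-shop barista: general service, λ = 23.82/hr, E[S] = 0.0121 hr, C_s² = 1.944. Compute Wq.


ρ = λ·E[S] = 23.82·0.0121 = 0.2882
E[S²] = E[S]²(1+C_s²) = 0.0121²·(1+1.944) = 0.0004310
Wq = λ·E[S²]/(2(1−ρ)) = 23.82·0.0004310/(2·0.7118) = 0.007212 hr

Final: 0.007212 hr


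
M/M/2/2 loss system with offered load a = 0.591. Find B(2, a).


B(c,a) = (a^c/c!) / Σ_{k=0}^{c} a^k/k!
a^2/2! = 0.174640
Σ terms (k=0..2): 1.00000 + 0.59100 + 0.17464 = 1.765640
B = 0.174640/1.765640 = 0.098911

Final: 0.098911


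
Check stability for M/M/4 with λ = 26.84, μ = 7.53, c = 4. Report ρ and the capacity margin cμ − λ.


Total capacity cμ = 4·7.53 = 30.12/hr
ρ = λ/(cμ) = 26.84/30.12 = 0.8911
Stable ⇔ ρ < 1: YES
Spare capacity = cμ − λ = 30.12 − 26.84 = 3.28/hr

Final: ρ = 0.8911; stable; margin = 3.28/hr


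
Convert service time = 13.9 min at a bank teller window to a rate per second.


μ = 1/(service time) in consistent units.
1 second = 0.0166667 min, so μ = 0.0166667/13.9 = 0.001199 per second

Final: 0.001199 /sec


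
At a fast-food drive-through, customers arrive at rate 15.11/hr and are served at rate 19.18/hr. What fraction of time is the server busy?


ρ = λ/μ = 15.11/19.18 = 0.7878

Final: 0.7878


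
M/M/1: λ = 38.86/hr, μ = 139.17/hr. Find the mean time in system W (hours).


W = 1/(μ−λ) = 1/(139.17 − 38.86) = 1/100.31 = 0.009969 hr

Final: 0.009969 hr


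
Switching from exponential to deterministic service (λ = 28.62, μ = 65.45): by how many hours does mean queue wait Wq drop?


ρ = 28.62/65.45 = 0.4373
Wq(M/M/1) = ρ/(μ−λ) = 0.4373/36.83 = 0.01187 hr
Wq(M/D/1) = ρ/(2(μ−λ)) = 0.005936 hr
Savings = 0.01187 − 0.005936 = 0.005936 hr

Final: 0.005936 hr


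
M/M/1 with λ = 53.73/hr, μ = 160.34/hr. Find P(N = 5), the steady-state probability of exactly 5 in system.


ρ = 53.73/160.34 = 0.3351
P_n = (1−ρ)·ρ^n = (1 − 0.3351)·0.3351^5 = 0.6649·0.004225 = 0.002810

Final: 0.002810


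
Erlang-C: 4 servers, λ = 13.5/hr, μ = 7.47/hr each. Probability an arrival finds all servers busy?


a = λ/μ = 1.8072; ρ = a/4 = 0.4518
P₀ = 0.160390 (from M/M/c formula)
C(c,a) = [a^c/(c!(1−ρ))]·P₀ = [10.66725/(24·0.5482)]·0.160390
= 0.81079·0.160390 = 0.130042

Final: 0.130042


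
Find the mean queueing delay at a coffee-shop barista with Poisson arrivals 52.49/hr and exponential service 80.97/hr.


ρ = 52.49/80.97 = 0.6483
Wq = ρ/(μ−λ) = 0.6483/(80.97 − 52.49) = 0.6483/28.48 = 0.02276 hr

Final: 0.02276 hr


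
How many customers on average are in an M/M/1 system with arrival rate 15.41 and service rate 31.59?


ρ = λ/μ = 15.41/31.59 = 0.4878
L = ρ/(1−ρ) = 0.4878/(1 − 0.4878) = 0.4878/0.5122 = 0.9524

Final: 0.9524


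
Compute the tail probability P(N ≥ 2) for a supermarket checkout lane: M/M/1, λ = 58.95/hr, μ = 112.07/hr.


ρ = 58.95/112.07 = 0.5260
P(N ≥ n) = ρ^n = 0.5260^2 = 0.276687

Final: 0.276687


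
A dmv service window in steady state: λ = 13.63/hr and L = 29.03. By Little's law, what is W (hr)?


W = L/λ = 29.03/13.63 = 2.1299 hr

Final: 2.1299 hr


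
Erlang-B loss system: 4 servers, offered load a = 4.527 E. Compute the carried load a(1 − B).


B(4,4.527) = 0.359071 (Erlang-B)
Carried load = a(1 − B) = 4.527·(1 − 0.359071) = 4.527·0.640929 = 2.9015 E

Final: 2.9015 Erlangs


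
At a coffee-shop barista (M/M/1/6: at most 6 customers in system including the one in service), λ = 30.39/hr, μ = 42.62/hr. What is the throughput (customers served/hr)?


ρ = 0.7130; P_K = (1−ρ)ρ^6/(1−ρ^7) = 0.041615
λ_eff = λ(1 − P_K) = 30.39·(1 − 0.041615) = 30.39·0.958385 = 29.1253 /hr

Final: 29.1253 /hr


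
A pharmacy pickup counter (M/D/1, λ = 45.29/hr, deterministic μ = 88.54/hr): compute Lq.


ρ = 45.29/88.54 = 0.5115
M/D/1: Lq = ρ²/(2(1−ρ)) = 0.2617/(2·0.4885) = 0.26782

Final: 0.26782


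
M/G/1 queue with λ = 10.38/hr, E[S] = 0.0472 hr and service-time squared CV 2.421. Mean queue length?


ρ = λ·E[S] = 10.38·0.0472 = 0.4899
Lq = ρ²(1+C_s²)/(2(1−ρ)) = 0.2400·(1+2.421)/(2·0.5101)
= 0.2400·3.4210/1.0201 = 0.80497

Final: 0.80497


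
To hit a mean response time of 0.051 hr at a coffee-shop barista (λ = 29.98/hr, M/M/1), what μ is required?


W = 1/(μ−λ) ⇒ μ − λ = 1/W = 1/0.051 = 19.6078
μ = λ + 1/W = 29.98 + 19.6078 = 49.5878 per hr

Final: 49.5878 /hr


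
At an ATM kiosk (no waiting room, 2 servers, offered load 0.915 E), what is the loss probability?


B(c,a) = (a^c/c!) / Σ_{k=0}^{c} a^k/k!
a^2/2! = 0.418613
Σ terms (k=0..2): 1.00000 + 0.91500 + 0.41861 = 2.333613
B = 0.418613/2.333613 = 0.179384

Final: 0.179384


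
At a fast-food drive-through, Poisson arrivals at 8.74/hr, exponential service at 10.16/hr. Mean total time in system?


W = 1/(μ−λ) = 1/(10.16 − 8.74) = 1/1.42 = 0.7042 hr

Final: 0.7042 hr


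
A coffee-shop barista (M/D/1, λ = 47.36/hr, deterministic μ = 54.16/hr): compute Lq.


ρ = 47.36/54.16 = 0.8744
M/D/1: Lq = ρ²/(2(1−ρ)) = 0.7647/(2·0.1256) = 3.04513

Final: 3.04513


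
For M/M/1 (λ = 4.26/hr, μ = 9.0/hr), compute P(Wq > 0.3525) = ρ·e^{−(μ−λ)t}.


ρ = 4.26/9.0 = 0.4733
P(Wq > t) = ρ·e^{−(μ−λ)t} = 0.4733·e^{−1.6708}
= 0.4733·0.188087 = 0.089028

Final: 0.089028


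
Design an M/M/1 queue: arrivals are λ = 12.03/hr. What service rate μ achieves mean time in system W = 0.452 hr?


W = 1/(μ−λ) ⇒ μ − λ = 1/W = 1/0.452 = 2.2124
μ = λ + 1/W = 12.03 + 2.2124 = 14.2424 per hr

Final: 14.2424 /hr


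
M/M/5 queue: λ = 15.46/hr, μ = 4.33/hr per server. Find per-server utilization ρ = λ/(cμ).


ρ = λ/(cμ) = 15.46/(5·4.33) = 15.46/21.65 = 0.7141

Final: 0.7141


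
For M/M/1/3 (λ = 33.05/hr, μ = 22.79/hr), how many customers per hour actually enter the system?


ρ = 1.4502; P_K = (1−ρ)ρ^3/(1−ρ^4) = 0.401133
λ_eff = λ(1 − P_K) = 33.05·(1 − 0.401133) = 33.05·0.598867 = 19.7926 /hr

Final: 19.7926 /hr


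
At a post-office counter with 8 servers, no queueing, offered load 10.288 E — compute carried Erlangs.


B(8,10.288) = 0.351598 (Erlang-B)
Carried load = a(1 − B) = 10.288·(1 − 0.351598) = 10.288·0.648402 = 6.6708 E

Final: 6.6708 Erlangs


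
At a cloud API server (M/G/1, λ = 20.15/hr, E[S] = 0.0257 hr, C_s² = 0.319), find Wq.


ρ = λ·E[S] = 20.15·0.0257 = 0.5179
E[S²] = E[S]²(1+C_s²) = 0.0257²·(1+0.319) = 0.0008712
Wq = λ·E[S²]/(2(1−ρ)) = 20.15·0.0008712/(2·0.4821) = 0.01820 hr

Final: 0.01820 hr


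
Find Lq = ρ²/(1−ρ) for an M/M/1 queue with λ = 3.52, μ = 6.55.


ρ = 3.52/6.55 = 0.5374
Lq = ρ²/(1−ρ) = 0.2888/0.4626 = 0.6243

Final: 0.6243


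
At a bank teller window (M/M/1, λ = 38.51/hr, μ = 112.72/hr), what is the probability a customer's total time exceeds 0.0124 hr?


W ~ Exponential(μ−λ) for M/M/1.
μ − λ = 112.72 − 38.51 = 74.2100
P(W > t) = e^{−(μ−λ)t} = e^{−0.9202} = 0.398438

Final: 0.398438


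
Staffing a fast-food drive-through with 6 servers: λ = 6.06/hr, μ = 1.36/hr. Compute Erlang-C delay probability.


a = λ/μ = 4.4559; ρ = a/6 = 0.7426
P₀ = 0.009668 (from M/M/c formula)
C(c,a) = [a^c/(c!(1−ρ))]·P₀ = [7827.12545/(720·0.2574)]·0.009668
= 42.24163·0.009668 = 0.408392

Final: 0.408392


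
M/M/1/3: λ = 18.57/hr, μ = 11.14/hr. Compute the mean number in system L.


ρ = 18.57/11.14 = 1.6670
L = ρ[1 − (K+1)ρ^K + Kρ^(K+1)] / [(1−ρ)(1−ρ^(K+1))]
Numerator: 1.6670·(1 − 4·4.632124 + 3·7.721592) = 9.395489
Denominator: (-0.6670)·(-6.721592) = 4.483073
L = 9.395489/4.483073 = 2.0958

Final: 2.0958


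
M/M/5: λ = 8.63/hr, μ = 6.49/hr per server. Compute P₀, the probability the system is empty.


a = λ/μ = 8.63/6.49 = 1.3297; ρ = a/c = 0.2659
Σ_{k=0}^{4} a^k/k! (terms k=0..4) = 1.00000 + 1.32974 + 0.88410 + 0.39187 + 0.13027 = 3.73599
Tail: a^5/(5!(1−ρ)) = 4.15748/(120·0.7341) = 0.04720
P₀ = 1/(3.73599 + 0.04720) = 1/3.78318 = 0.264328

Final: 0.264328


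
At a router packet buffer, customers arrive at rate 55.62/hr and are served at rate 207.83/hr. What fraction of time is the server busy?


ρ = λ/μ = 55.62/207.83 = 0.2676

Final: 0.2676


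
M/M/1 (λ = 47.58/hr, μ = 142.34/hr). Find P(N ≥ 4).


ρ = 47.58/142.34 = 0.3343
P(N ≥ n) = ρ^n = 0.3343^4 = 0.012485

Final: 0.012485


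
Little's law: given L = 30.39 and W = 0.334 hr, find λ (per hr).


λ = L/W = 30.39/0.334 = 90.9880 /hr

Final: 90.9880 /hr


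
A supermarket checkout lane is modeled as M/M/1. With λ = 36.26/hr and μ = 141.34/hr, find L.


ρ = λ/μ = 36.26/141.34 = 0.2565
L = ρ/(1−ρ) = 0.2565/(1 − 0.2565) = 0.2565/0.7435 = 0.3451

Final: 0.3451


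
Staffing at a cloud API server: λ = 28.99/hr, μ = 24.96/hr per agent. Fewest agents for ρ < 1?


Stability requires cμ > λ ⇔ c > λ/μ.
λ/μ = 28.99/24.96 = 1.1615
Minimum integer c = ⌊1.1615⌋ + 1 = 2
Check: 2·24.96 = 49.92 > 28.99, while 1·24.96 = 24.96 ≤ 28.99

Final: 2 servers


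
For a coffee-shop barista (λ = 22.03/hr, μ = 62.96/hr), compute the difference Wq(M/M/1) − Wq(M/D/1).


ρ = 22.03/62.96 = 0.3499
Wq(M/M/1) = ρ/(μ−λ) = 0.3499/40.93 = 0.008549 hr
Wq(M/D/1) = ρ/(2(μ−λ)) = 0.004274 hr
Savings = 0.008549 − 0.004274 = 0.004274 hr

Final: 0.004274 hr


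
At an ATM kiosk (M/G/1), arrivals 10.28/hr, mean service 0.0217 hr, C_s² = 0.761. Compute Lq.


ρ = λ·E[S] = 10.28·0.0217 = 0.2231
Lq = ρ²(1+C_s²)/(2(1−ρ)) = 0.04976·(1+0.761)/(2·0.7769)
= 0.04976·1.7610/1.5538 = 0.05640

Final: 0.05640


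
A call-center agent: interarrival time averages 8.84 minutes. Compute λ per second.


λ = 1/(interarrival time) in consistent units.
1 second = 0.0166667 min, so λ = 0.0166667/8.84 = 0.001885 per second

Final: 0.001885 /sec


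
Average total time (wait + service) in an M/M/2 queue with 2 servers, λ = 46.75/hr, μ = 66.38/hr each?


a = 0.7043; ρ = 0.3521; P₀ = 0.479138
Lq = P₀·a^c·ρ/(c!(1−ρ)²) = 0.09969
Wq = Lq/λ = 0.09969/46.75 = 0.002132 hr
W = Wq + 1/μ = 0.002132 + 0.01506 = 0.01720 hr

Final: 0.01720 hr


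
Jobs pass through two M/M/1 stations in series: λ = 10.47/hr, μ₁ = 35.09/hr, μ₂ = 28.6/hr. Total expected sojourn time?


Each node sees arrival rate λ = 10.47/hr (tandem ⇒ throughput preserved).
W₁ = 1/(μ₁−λ) = 1/(35.09−10.47) = 0.04062 hr
W₂ = 1/(μ₂−λ) = 1/(28.6−10.47) = 0.05516 hr
W_total = W₁ + W₂ = 0.04062 + 0.05516 = 0.09577 hr

Final: 0.09577 hr


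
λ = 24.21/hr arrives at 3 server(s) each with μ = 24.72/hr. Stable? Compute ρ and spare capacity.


Total capacity cμ = 3·24.72 = 74.16/hr
ρ = λ/(cμ) = 24.21/74.16 = 0.3265
Stable ⇔ ρ < 1: YES
Spare capacity = cμ − λ = 74.16 − 24.21 = 49.95/hr

Final: ρ = 0.3265; stable; margin = 49.95/hr


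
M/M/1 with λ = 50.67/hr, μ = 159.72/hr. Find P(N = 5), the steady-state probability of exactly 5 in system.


ρ = 50.67/159.72 = 0.3172
P_n = (1−ρ)·ρ^n = (1 − 0.3172)·0.3172^5 = 0.6828·0.003213 = 0.002194

Final: 0.002194


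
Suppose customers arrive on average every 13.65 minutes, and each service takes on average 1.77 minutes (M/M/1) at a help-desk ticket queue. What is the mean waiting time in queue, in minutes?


λ = 60/13.65 = 4.3956 /hr
μ = 60/1.77 = 33.8983 /hr
ρ = λ/μ = 4.3956/33.8983 = 0.1297
Wq = ρ/(μ−λ) = 0.1297/(33.8983−4.3956) = 0.004395 hr
In minutes: 0.004395·60 = 0.2637 min

Final: 0.2637 min


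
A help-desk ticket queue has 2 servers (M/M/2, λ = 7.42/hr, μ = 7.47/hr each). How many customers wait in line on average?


a = λ/μ = 0.9933; ρ = a/2 = 0.4967
P₀ = 0.336315
Lq = P₀·a^c·ρ / (c!·(1−ρ)²) = 0.336315·0.98666·0.4967/(2·0.25336)
= 0.32524

Final: 0.32524


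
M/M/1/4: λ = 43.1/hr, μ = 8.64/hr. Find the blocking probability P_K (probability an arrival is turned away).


ρ = λ/μ = 43.1/8.64 = 4.9884
P_K = (1−ρ)ρ^K/(1−ρ^(K+1)) = (-3.9884·619.233026)/(1 − 3088.998080)
= -2469.765054/-3087.998080 = 0.799795

Final: 0.799795


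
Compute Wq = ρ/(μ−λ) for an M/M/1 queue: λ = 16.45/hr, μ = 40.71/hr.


ρ = 16.45/40.71 = 0.4041
Wq = ρ/(μ−λ) = 0.4041/(40.71 − 16.45) = 0.4041/24.26 = 0.01666 hr

Final: 0.01666 hr


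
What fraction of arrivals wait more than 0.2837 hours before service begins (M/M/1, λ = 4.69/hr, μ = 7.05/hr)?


ρ = 4.69/7.05 = 0.6652
P(Wq > t) = ρ·e^{−(μ−λ)t} = 0.6652·e^{−0.6695}
= 0.6652·0.511948 = 0.340573

Final: 0.340573


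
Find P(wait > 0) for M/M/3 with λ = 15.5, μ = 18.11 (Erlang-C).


a = λ/μ = 0.8559; ρ = a/3 = 0.2853
P₀ = 0.422235 (from M/M/c formula)
C(c,a) = [a^c/(c!(1−ρ))]·P₀ = [0.62696/(6·0.7147)]·0.422235
= 0.14620·0.422235 = 0.061733

Final: 0.061733


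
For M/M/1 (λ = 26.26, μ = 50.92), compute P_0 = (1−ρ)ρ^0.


ρ = 26.26/50.92 = 0.5157
P_n = (1−ρ)·ρ^n = (1 − 0.5157)·0.5157^0 = 0.4843·1.000000 = 0.484289

Final: 0.484289


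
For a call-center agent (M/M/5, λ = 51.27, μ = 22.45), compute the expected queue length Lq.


a = λ/μ = 2.2837; ρ = a/5 = 0.4567
P₀ = 0.100372
Lq = P₀·a^c·ρ / (c!·(1−ρ)²) = 0.100372·62.12049·0.4567/(120·0.29512)
= 0.08042

Final: 0.08042


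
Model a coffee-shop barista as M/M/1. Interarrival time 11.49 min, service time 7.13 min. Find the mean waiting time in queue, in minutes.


λ = 60/11.49 = 5.2219 /hr
μ = 60/7.13 = 8.4151 /hr
ρ = λ/μ = 5.2219/8.4151 = 0.6205
Wq = ρ/(μ−λ) = 0.6205/(8.4151−5.2219) = 0.19433 hr
In minutes: 0.19433·60 = 11.660 min

Final: 11.660 min


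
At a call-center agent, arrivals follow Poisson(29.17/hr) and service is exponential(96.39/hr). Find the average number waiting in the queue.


ρ = 29.17/96.39 = 0.3026
Lq = ρ²/(1−ρ) = 0.09158/0.6974 = 0.1313

Final: 0.1313


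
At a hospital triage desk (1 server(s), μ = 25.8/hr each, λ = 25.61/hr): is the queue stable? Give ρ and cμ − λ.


Total capacity cμ = 1·25.8 = 25.80/hr
ρ = λ/(cμ) = 25.61/25.80 = 0.9926
Stable ⇔ ρ < 1: YES
Spare capacity = cμ − λ = 25.80 − 25.61 = 0.19/hr

Final: ρ = 0.9926; stable; margin = 0.19/hr


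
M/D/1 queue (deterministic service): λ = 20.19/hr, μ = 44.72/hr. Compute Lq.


ρ = 20.19/44.72 = 0.4515
M/D/1: Lq = ρ²/(2(1−ρ)) = 0.2038/(2·0.5485) = 0.18580

Final: 0.18580


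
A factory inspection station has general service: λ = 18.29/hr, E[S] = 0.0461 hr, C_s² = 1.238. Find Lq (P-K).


ρ = λ·E[S] = 18.29·0.0461 = 0.8432
Lq = ρ²(1+C_s²)/(2(1−ρ)) = 0.7109·(1+1.238)/(2·0.1568)
= 0.7109·2.2380/0.3137 = 5.07256

Final: 5.07256


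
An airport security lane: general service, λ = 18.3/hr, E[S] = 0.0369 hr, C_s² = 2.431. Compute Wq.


ρ = λ·E[S] = 18.3·0.0369 = 0.6753
E[S²] = E[S]²(1+C_s²) = 0.0369²·(1+2.431) = 0.004672
Wq = λ·E[S²]/(2(1−ρ)) = 18.3·0.004672/(2·0.3247) = 0.13164 hr

Final: 0.13164 hr


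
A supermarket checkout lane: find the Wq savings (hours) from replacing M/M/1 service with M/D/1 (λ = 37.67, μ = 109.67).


ρ = 37.67/109.67 = 0.3435
Wq(M/M/1) = ρ/(μ−λ) = 0.3435/72.00 = 0.004771 hr
Wq(M/D/1) = ρ/(2(μ−λ)) = 0.002385 hr
Savings = 0.004771 − 0.002385 = 0.002385 hr

Final: 0.002385 hr


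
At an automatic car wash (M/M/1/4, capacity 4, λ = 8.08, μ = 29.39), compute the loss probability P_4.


ρ = λ/μ = 8.08/29.39 = 0.2749
P_K = (1−ρ)ρ^K/(1−ρ^(K+1)) = (0.7251·0.005713)/(1 − 0.001571)
= 0.004142/0.998429 = 0.004149

Final: 0.004149


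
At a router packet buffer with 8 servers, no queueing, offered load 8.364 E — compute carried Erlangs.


B(8,8.364) = 0.255537 (Erlang-B)
Carried load = a(1 − B) = 8.364·(1 − 0.255537) = 8.364·0.744463 = 6.2267 E

Final: 6.2267 Erlangs


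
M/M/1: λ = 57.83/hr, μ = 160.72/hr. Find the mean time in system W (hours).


W = 1/(μ−λ) = 1/(160.72 − 57.83) = 1/102.89 = 0.009719 hr

Final: 0.009719 hr


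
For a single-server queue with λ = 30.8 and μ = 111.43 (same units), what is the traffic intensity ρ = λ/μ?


ρ = λ/μ = 30.8/111.43 = 0.2764

Final: 0.2764


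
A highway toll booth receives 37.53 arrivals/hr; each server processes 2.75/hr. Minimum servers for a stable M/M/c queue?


Stability requires cμ > λ ⇔ c > λ/μ.
λ/μ = 37.53/2.75 = 13.6473
Minimum integer c = ⌊13.6473⌋ + 1 = 14
Check: 14·2.75 = 38.50 > 37.53, while 13·2.75 = 35.75 ≤ 37.53

Final: 14 servers


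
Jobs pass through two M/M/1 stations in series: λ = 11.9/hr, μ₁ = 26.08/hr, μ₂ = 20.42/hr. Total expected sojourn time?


Each node sees arrival rate λ = 11.9/hr (tandem ⇒ throughput preserved).
W₁ = 1/(μ₁−λ) = 1/(26.08−11.9) = 0.07052 hr
W₂ = 1/(μ₂−λ) = 1/(20.42−11.9) = 0.11737 hr
W_total = W₁ + W₂ = 0.07052 + 0.11737 = 0.18789 hr

Final: 0.18789 hr


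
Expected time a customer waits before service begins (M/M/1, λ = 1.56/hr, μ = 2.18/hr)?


ρ = 1.56/2.18 = 0.7156
Wq = ρ/(μ−λ) = 0.7156/(2.18 − 1.56) = 0.7156/0.6200 = 1.1542 hr

Final: 1.1542 hr


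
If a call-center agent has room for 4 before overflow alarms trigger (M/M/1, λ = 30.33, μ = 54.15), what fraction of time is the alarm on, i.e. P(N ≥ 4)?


ρ = 30.33/54.15 = 0.5601
P(N ≥ n) = ρ^n = 0.5601^4 = 0.098423

Final: 0.098423


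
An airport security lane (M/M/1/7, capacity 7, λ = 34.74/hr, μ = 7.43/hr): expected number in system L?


ρ = 34.74/7.43 = 4.6756
L = ρ[1 − (K+1)ρ^K + Kρ^(K+1)] / [(1−ρ)(1−ρ^(K+1))]
Numerator: 4.6756·(1 − 8·48852.523515 + 7·228416.778858) = 5648631.721045
Denominator: (-3.6756)·(-228415.778858) = 839574.013541
L = 5648631.721045/839574.013541 = 6.7280

Final: 6.7280


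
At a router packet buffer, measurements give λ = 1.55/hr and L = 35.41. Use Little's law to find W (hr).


W = L/λ = 35.41/1.55 = 22.8452 hr

Final: 22.8452 hr


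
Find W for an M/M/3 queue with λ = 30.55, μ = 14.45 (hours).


a = 2.1142; ρ = 0.7047; P₀ = 0.093605
Lq = P₀·a^c·ρ/(c!(1−ρ)²) = 1.19168
Wq = Lq/λ = 1.19168/30.55 = 0.03901 hr
W = Wq + 1/μ = 0.03901 + 0.06920 = 0.10821 hr

Final: 0.10821 hr


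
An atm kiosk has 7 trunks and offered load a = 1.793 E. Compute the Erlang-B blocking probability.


B(c,a) = (a^c/c!) / Σ_{k=0}^{c} a^k/k!
a^7/7! = 0.011820
Σ terms (k=0..7): 1.00000 + 1.79300 + 1.60742 + 0.96070 + 0.43064 + 0.15443 + 0.04615 + 0.01182 = 6.004158
B = 0.011820/6.004158 = 0.001969

Final: 0.001969


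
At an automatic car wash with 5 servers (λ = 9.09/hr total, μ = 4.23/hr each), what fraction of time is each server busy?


ρ = λ/(cμ) = 9.09/(5·4.23) = 9.09/21.15 = 0.4298

Final: 0.4298


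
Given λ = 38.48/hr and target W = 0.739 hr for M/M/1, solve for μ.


W = 1/(μ−λ) ⇒ μ − λ = 1/W = 1/0.739 = 1.3532
μ = λ + 1/W = 38.48 + 1.3532 = 39.8332 per hr

Final: 39.8332 /hr


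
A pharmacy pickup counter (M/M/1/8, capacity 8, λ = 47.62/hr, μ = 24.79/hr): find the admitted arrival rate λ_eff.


ρ = 1.9209; P_K = (1−ρ)ρ^8/(1−ρ^9) = 0.480770
λ_eff = λ(1 − P_K) = 47.62·(1 − 0.480770) = 47.62·0.519230 = 24.7257 /hr

Final: 24.7257 /hr


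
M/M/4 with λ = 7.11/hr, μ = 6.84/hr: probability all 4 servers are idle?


a = λ/μ = 7.11/6.84 = 1.0395; ρ = a/c = 0.2599
Σ_{k=0}^{3} a^k/k! (terms k=0..3) = 1.00000 + 1.03947 + 0.54025 + 0.18719 = 2.76692
Tail: a^4/(4!(1−ρ)) = 1.16749/(24·0.7401) = 0.06573
P₀ = 1/(2.76692 + 0.06573) = 1/2.83264 = 0.353027

Final: 0.353027


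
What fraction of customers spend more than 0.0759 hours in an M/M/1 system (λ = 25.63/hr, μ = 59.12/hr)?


W ~ Exponential(μ−λ) for M/M/1.
μ − λ = 59.12 − 25.63 = 33.4900
P(W > t) = e^{−(μ−λ)t} = e^{−2.5419} = 0.078717

Final: 0.078717


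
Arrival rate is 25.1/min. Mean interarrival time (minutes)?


Mean interarrival time = 1/λ = 1/25.1 minute = 0.03984 minute
In minutes: 0.03984 × 1 = 0.03984 min

Final: 0.03984 min


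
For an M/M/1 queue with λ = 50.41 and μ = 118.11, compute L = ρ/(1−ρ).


ρ = λ/μ = 50.41/118.11 = 0.4268
L = ρ/(1−ρ) = 0.4268/(1 − 0.4268) = 0.4268/0.5732 = 0.7446

Final: 0.7446


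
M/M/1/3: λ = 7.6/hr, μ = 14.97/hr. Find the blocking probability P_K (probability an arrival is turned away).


ρ = λ/μ = 7.6/14.97 = 0.5077
P_K = (1−ρ)ρ^K/(1−ρ^(K+1)) = (0.4923·0.130850)/(1 − 0.066430)
= 0.064420/0.933570 = 0.069004

Final: 0.069004


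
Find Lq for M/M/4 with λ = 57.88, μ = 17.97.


a = λ/μ = 3.2209; ρ = a/4 = 0.8052
P₀ = 0.026315
Lq = P₀·a^c·ρ / (c!·(1−ρ)²) = 0.026315·107.62714·0.8052/(24·0.03793)
= 2.50488

Final: 2.50488


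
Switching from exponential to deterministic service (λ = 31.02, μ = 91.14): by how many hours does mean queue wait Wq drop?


ρ = 31.02/91.14 = 0.3404
Wq(M/M/1) = ρ/(μ−λ) = 0.3404/60.12 = 0.005661 hr
Wq(M/D/1) = ρ/(2(μ−λ)) = 0.002831 hr
Savings = 0.005661 − 0.002831 = 0.002831 hr

Final: 0.002831 hr


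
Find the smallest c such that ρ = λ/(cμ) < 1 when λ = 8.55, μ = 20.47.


Stability requires cμ > λ ⇔ c > λ/μ.
λ/μ = 8.55/20.47 = 0.4177
Minimum integer c = ⌊0.4177⌋ + 1 = 1
Check: 1·20.47 = 20.47 > 8.55, while 0·20.47 = 0.00 ≤ 8.55

Final: 1 servers


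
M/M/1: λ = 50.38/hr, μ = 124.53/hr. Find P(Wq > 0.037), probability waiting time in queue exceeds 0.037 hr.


ρ = 50.38/124.53 = 0.4046
P(Wq > t) = ρ·e^{−(μ−λ)t} = 0.4046·e^{−2.7435}
= 0.4046·0.064342 = 0.026030

Final: 0.026030


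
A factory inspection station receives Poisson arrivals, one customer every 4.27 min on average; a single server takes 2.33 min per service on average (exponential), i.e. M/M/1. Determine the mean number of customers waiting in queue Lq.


λ = 60/4.27 = 14.0515 /hr
μ = 60/2.33 = 25.7511 /hr
ρ = λ/μ = 14.0515/25.7511 = 0.5457
Lq = ρ²/(1−ρ) = 0.2978/0.4543 = 0.6554

Final: 0.6554


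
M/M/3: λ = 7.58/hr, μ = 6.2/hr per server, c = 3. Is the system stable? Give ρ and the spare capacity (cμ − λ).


Total capacity cμ = 3·6.2 = 18.60/hr
ρ = λ/(cμ) = 7.58/18.60 = 0.4075
Stable ⇔ ρ < 1: YES
Spare capacity = cμ − λ = 18.60 − 7.58 = 11.02/hr

Final: ρ = 0.4075; stable; margin = 11.02/hr


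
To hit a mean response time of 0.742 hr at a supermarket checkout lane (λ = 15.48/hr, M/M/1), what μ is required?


W = 1/(μ−λ) ⇒ μ − λ = 1/W = 1/0.742 = 1.3477
μ = λ + 1/W = 15.48 + 1.3477 = 16.8277 per hr

Final: 16.8277 /hr


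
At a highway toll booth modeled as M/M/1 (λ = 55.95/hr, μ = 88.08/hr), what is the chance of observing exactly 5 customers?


ρ = 55.95/88.08 = 0.6352
P_n = (1−ρ)·ρ^n = (1 − 0.6352)·0.6352^5 = 0.3648·0.103422 = 0.037727

Final: 0.037727


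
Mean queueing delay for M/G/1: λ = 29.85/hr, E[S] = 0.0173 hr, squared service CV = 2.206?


ρ = λ·E[S] = 29.85·0.0173 = 0.5164
E[S²] = E[S]²(1+C_s²) = 0.0173²·(1+2.206) = 0.0009595
Wq = λ·E[S²]/(2(1−ρ)) = 29.85·0.0009595/(2·0.4836) = 0.02961 hr

Final: 0.02961 hr


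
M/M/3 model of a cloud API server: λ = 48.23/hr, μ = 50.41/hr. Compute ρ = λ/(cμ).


ρ = λ/(cμ) = 48.23/(3·50.41) = 48.23/151.23 = 0.3189

Final: 0.3189


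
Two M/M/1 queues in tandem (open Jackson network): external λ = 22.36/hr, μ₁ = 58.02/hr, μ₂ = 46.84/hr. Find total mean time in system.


Each node sees arrival rate λ = 22.36/hr (tandem ⇒ throughput preserved).
W₁ = 1/(μ₁−λ) = 1/(58.02−22.36) = 0.02804 hr
W₂ = 1/(μ₂−λ) = 1/(46.84−22.36) = 0.04085 hr
W_total = W₁ + W₂ = 0.02804 + 0.04085 = 0.06889 hr

Final: 0.06889 hr
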